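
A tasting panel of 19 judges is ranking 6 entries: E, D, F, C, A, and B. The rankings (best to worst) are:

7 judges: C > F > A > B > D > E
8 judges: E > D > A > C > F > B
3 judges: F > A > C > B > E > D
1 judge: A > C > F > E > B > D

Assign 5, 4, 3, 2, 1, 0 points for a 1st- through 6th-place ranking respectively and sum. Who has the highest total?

C

E: 7·0 + 8·5 + 3·1 + 1·2 = 45
D: 7·1 + 8·4 + 3·0 + 1·0 = 39
F: 7·4 + 8·1 + 3·5 + 1·3 = 54
C: 7·5 + 8·2 + 3·3 + 1·4 = 64
A: 7·3 + 8·3 + 3·4 + 1·5 = 62
B: 7·2 + 8·0 + 3·2 + 1·1 = 21
C has the highest Borda score (64).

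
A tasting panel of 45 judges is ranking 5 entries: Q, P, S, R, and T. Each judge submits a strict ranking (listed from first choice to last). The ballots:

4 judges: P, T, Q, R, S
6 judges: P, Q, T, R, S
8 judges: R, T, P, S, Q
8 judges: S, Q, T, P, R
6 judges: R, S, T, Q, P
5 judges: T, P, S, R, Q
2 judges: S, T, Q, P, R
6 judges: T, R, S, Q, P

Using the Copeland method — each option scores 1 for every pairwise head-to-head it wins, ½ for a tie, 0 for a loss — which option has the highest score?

T

Q: loses to P, S, R, and T → score 0.
P: beats Q, S, and R; loses to T → score 3.
S: beats Q; loses to P, R, and T → score 1.
R: beats Q and S; loses to P and T → score 2.
T: beats Q, P, S, and R → score 4.
T has the best pairwise record.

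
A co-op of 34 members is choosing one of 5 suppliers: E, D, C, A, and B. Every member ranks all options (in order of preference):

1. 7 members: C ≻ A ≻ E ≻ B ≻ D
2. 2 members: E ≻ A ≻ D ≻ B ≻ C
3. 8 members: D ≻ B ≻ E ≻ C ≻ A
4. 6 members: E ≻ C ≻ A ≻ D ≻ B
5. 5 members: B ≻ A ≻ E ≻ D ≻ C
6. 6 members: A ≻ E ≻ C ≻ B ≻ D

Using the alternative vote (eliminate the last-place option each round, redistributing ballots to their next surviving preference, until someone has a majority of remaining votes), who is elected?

Round 1: E 8, D 8, C 7, A 6, B 5. Eliminate B.
Round 2: E 8, D 8, C 7, A 11. Eliminate C.
Round 3: E 8, D 8, A 18. A has a majority.

A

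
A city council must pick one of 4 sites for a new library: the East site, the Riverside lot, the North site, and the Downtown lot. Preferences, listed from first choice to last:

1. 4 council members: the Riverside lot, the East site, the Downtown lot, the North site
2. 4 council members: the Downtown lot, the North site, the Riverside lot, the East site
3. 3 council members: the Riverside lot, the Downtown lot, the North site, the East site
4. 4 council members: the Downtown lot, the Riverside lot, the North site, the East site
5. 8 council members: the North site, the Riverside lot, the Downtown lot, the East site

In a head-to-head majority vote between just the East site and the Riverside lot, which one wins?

the Riverside lot

Voters preferring the East site to the Riverside lot: 0; preferring the Riverside lot to the East site: 23.
the Riverside lot wins the head-to-head.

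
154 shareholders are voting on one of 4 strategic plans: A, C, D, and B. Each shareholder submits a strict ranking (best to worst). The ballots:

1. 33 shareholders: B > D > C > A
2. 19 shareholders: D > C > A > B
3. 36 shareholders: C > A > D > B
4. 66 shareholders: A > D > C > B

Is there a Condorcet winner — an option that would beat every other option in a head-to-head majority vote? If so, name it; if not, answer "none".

Checking pairwise contests:
C beats A 88–66.
D beats C 118–36.
A beats D 102–52.
A beats B 121–33.
Every option loses at least one head-to-head, so there is no Condorcet winner.

none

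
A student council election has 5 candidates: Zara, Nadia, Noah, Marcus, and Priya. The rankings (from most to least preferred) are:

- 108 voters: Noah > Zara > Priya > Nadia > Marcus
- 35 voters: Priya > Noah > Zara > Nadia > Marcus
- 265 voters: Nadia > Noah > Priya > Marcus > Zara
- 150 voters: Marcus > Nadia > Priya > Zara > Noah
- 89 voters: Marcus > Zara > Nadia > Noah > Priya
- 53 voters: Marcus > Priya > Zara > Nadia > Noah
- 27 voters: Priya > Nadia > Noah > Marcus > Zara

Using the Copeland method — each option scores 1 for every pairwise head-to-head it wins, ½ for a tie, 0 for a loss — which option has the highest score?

Nadia

Zara: loses to Nadia, Noah, Marcus, and Priya → score 0.
Nadia: beats Zara, Noah, Marcus, and Priya → score 4.
Noah: beats Zara, Marcus, and Priya; loses to Nadia → score 3.
Marcus: beats Zara; loses to Nadia, Noah, and Priya → score 1.
Priya: beats Zara and Marcus; loses to Nadia and Noah → score 2.
Nadia has the best pairwise record.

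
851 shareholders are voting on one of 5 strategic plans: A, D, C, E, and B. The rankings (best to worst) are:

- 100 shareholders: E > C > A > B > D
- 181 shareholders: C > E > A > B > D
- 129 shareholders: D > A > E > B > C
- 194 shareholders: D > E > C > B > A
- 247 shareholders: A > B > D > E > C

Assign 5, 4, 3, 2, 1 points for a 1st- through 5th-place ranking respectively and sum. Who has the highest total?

E

A: 100·3 + 181·3 + 129·4 + 194·1 + 247·5 = 2788
D: 100·1 + 181·1 + 129·5 + 194·5 + 247·3 = 2637
C: 100·4 + 181·5 + 129·1 + 194·3 + 247·1 = 2263
E: 100·5 + 181·4 + 129·3 + 194·4 + 247·2 = 2881
B: 100·2 + 181·2 + 129·2 + 194·2 + 247·4 = 2196
E has the highest Borda score (2881).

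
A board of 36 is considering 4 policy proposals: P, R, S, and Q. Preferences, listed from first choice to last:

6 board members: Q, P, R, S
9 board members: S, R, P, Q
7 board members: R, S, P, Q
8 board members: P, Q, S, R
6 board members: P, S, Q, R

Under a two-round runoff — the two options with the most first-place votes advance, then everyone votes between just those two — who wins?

Round 1 first-place votes: P 14, R 7, S 9, Q 6.
P and S advance.
Runoff: P is preferred to S by 20 voters; S by 16.
P wins the runoff.

P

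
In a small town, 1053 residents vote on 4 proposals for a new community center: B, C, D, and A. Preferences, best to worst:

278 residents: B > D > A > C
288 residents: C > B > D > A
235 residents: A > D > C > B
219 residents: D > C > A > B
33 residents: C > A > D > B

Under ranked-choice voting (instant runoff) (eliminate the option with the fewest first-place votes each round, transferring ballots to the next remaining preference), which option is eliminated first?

D

Round 1: B 278, C 321, D 219, A 235. Eliminate D.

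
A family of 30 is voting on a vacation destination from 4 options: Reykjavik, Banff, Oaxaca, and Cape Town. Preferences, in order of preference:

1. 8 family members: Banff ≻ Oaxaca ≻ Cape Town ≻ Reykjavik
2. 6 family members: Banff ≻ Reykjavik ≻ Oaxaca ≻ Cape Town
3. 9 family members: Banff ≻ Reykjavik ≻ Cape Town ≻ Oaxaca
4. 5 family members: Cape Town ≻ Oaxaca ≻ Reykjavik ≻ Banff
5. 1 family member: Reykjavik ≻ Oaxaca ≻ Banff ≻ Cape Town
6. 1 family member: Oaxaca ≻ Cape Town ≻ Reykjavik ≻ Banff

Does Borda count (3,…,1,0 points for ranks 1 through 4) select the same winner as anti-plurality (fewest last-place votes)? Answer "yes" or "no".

Borda — scores: Reykjavik 39, Banff 70, Oaxaca 37, Cape Town 34. Winner: Banff.
Anti-plurality — last-place votes: Reykjavik 8, Banff 6, Oaxaca 9, Cape Town 7. Winner: Banff.
The two methods agree.

yes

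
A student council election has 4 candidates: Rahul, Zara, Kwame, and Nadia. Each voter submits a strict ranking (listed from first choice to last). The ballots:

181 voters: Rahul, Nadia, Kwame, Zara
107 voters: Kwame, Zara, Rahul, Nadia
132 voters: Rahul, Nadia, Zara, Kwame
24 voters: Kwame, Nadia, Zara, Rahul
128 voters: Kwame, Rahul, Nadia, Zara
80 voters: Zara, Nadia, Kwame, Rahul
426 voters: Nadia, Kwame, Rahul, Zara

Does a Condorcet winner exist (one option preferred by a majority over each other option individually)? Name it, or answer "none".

none

Checking pairwise contests:
Kwame beats Rahul 765–313.
Rahul beats Zara 867–211.
Nadia beats Kwame 819–259.
Rahul beats Nadia 548–530.
Every option loses at least one head-to-head, so there is no Condorcet winner.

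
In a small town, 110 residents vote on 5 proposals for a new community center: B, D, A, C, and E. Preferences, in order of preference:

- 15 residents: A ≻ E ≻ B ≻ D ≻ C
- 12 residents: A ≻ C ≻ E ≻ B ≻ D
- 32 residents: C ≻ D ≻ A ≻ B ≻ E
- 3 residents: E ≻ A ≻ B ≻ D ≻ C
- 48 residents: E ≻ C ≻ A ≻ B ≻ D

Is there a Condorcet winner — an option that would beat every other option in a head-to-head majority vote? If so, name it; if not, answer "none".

Checking pairwise contests:
A beats B 110–0.
B beats D 78–32.
C beats A 80–30.
E beats C 66–44.
A beats E 59–51.
Every option loses at least one head-to-head, so there is no Condorcet winner.

none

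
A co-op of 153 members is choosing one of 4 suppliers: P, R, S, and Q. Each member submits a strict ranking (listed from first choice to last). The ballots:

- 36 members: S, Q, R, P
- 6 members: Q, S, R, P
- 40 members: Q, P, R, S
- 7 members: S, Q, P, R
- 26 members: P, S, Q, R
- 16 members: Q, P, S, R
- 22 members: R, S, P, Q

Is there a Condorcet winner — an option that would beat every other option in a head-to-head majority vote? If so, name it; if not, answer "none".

Checking pairwise contests:
Q beats P 105–48.
P beats R 89–64.
P beats S 82–71.
S beats Q 91–62.
Every option loses at least one head-to-head, so there is no Condorcet winner.

none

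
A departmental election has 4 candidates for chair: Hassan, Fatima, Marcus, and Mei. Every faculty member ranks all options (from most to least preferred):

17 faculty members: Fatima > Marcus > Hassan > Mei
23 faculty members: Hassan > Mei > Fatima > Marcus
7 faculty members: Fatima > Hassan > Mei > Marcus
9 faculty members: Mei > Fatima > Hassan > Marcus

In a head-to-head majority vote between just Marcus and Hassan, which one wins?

Hassan

Voters preferring Marcus to Hassan: 17; preferring Hassan to Marcus: 39.
Hassan wins the head-to-head.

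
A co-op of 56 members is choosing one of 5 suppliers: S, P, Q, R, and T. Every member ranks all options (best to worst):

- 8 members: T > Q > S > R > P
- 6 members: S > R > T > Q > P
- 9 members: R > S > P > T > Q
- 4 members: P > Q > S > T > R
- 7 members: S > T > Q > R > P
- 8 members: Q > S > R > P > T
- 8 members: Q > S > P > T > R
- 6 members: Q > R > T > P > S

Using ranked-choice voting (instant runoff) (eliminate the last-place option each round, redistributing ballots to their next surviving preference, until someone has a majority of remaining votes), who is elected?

Q

Round 1: S 13, P 4, Q 22, R 9, T 8. Eliminate P.
Round 2: S 13, Q 26, R 9, T 8. Eliminate T.
Round 3: S 13, Q 34, R 9. Q has a majority.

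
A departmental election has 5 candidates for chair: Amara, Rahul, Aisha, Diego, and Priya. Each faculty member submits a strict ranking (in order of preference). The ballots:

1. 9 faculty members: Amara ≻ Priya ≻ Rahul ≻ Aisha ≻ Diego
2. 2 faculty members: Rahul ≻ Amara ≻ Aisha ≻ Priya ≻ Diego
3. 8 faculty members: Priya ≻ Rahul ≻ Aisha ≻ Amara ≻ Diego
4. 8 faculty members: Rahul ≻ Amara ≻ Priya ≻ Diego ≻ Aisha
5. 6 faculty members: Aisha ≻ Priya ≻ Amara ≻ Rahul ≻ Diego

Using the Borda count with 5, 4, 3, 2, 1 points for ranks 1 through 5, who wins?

Amara: 9·5 + 2·4 + 8·2 + 8·4 + 6·3 = 119
Rahul: 9·3 + 2·5 + 8·4 + 8·5 + 6·2 = 121
Aisha: 9·2 + 2·3 + 8·3 + 8·1 + 6·5 = 86
Diego: 9·1 + 2·1 + 8·1 + 8·2 + 6·1 = 41
Priya: 9·4 + 2·2 + 8·5 + 8·3 + 6·4 = 128
Priya has the highest Borda score (128).

Priya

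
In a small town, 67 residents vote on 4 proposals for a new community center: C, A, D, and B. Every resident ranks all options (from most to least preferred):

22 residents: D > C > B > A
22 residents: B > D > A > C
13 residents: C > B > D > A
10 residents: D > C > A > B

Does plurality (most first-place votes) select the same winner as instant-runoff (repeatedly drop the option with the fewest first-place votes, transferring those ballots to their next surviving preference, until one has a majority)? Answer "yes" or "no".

no

Plurality — first-place votes: C 13, A 0, D 32, B 22. Winner: D.
Instant-runoff — R1 C 13, A 0, D 32, B 22 (A out); R2 C 13, D 32, B 22 (C out); R3 D 32, B 35 (B winner). Winner: B.
The two methods disagree.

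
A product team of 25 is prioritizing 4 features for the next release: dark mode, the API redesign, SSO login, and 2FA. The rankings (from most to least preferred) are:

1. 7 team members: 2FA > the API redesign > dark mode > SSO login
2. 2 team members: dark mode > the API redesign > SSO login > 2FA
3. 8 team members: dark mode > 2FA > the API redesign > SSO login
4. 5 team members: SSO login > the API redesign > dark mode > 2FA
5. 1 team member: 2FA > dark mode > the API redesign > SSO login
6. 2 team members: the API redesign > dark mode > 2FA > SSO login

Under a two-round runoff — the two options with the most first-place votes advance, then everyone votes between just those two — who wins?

dark mode

Round 1 first-place votes: dark mode 10, the API redesign 2, SSO login 5, 2FA 8.
dark mode and 2FA advance.
Runoff: dark mode is preferred to 2FA by 17 voters; 2FA by 8.
dark mode wins the runoff.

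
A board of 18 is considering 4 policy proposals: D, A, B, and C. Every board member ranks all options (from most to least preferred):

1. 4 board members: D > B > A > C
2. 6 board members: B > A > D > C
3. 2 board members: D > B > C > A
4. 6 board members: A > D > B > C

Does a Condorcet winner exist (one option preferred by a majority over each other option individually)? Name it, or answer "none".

none

Checking pairwise contests:
A beats D 12–6.
B beats A 12–6.
D beats B 12–6.
D beats C 18–0.
Every option loses at least one head-to-head, so there is no Condorcet winner.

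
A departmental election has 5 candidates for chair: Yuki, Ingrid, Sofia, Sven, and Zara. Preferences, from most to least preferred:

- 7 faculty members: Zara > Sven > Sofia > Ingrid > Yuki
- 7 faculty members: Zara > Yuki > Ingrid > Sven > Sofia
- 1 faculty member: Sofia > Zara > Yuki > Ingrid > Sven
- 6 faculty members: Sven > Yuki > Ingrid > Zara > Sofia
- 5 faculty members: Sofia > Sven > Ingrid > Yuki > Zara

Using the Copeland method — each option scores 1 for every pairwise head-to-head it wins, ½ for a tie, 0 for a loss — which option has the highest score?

Yuki: beats Ingrid; ties Sofia; loses to Sven and Zara → score 1.5.
Ingrid: ties Sofia; loses to Yuki, Sven, and Zara → score 0.5.
Sofia: ties Yuki and Ingrid; loses to Sven and Zara → score 1.
Sven: beats Yuki, Ingrid, and Sofia; loses to Zara → score 3.
Zara: beats Yuki, Ingrid, Sofia, and Sven → score 4.
Zara has the best pairwise record.

Zara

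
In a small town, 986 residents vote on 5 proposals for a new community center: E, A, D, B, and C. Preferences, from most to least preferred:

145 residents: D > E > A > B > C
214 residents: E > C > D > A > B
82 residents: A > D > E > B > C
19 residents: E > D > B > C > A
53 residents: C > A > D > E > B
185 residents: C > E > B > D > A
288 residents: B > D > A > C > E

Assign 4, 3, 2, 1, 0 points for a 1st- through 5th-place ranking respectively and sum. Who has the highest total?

D

E: 145·3 + 214·4 + 82·2 + 19·4 + 53·1 + 185·3 + 288·0 = 2139
A: 145·2 + 214·1 + 82·4 + 19·0 + 53·3 + 185·0 + 288·2 = 1567
D: 145·4 + 214·2 + 82·3 + 19·3 + 53·2 + 185·1 + 288·3 = 2466
B: 145·1 + 214·0 + 82·1 + 19·2 + 53·0 + 185·2 + 288·4 = 1787
C: 145·0 + 214·3 + 82·0 + 19·1 + 53·4 + 185·4 + 288·1 = 1901
D has the highest Borda score (2466).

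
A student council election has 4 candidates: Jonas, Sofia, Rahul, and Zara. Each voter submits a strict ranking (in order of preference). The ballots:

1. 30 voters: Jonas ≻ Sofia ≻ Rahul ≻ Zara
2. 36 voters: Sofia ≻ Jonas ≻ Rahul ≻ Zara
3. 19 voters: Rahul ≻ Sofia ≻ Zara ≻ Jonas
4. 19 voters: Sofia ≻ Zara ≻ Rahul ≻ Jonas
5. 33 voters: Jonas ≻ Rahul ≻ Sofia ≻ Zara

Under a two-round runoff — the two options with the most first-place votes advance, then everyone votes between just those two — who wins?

Round 1 first-place votes: Jonas 63, Sofia 55, Rahul 19, Zara 0.
Jonas and Sofia advance.
Runoff: Jonas is preferred to Sofia by 63 voters; Sofia by 74.
Sofia wins the runoff.

Sofia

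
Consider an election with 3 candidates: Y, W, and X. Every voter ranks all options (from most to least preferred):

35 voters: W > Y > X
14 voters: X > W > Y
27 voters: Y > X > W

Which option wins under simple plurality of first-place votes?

W

First-place votes: Y 27, W 35, X 14.
W has the most first-place votes.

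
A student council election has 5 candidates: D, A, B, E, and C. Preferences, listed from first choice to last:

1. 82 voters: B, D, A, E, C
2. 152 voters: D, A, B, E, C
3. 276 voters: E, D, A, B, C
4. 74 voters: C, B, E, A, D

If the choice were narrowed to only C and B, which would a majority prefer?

Voters preferring C to B: 74; preferring B to C: 510.
B wins the head-to-head.

B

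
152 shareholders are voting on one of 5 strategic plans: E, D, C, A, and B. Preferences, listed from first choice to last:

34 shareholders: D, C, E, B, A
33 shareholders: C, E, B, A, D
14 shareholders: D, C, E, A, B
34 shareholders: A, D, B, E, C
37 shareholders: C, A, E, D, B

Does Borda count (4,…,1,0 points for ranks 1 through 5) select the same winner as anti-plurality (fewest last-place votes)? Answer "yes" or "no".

Borda — scores: E 303, D 331, C 424, A 294, B 168. Winner: C.
Anti-plurality — last-place votes: E 0, D 33, C 34, A 34, B 51. Winner: E.
The two methods disagree.

no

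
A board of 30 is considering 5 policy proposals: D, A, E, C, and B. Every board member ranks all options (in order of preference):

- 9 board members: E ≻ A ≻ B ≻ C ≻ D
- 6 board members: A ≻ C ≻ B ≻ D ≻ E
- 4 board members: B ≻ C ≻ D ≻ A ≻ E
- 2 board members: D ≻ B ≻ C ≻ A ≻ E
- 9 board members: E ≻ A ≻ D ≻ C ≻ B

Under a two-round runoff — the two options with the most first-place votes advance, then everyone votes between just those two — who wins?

E

Round 1 first-place votes: D 2, A 6, E 18, C 0, B 4.
E and A advance.
Runoff: E is preferred to A by 18 voters; A by 12.
E wins the runoff.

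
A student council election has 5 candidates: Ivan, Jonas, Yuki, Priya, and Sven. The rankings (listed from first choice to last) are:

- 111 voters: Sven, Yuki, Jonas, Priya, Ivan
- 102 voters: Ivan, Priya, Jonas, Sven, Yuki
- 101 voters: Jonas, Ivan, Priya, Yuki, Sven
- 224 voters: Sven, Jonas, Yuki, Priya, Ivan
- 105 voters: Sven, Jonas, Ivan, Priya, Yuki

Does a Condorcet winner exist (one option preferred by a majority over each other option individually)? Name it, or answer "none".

Sven vs Ivan: 440–203 for Sven.
Sven vs Jonas: 440–203 for Sven.
Sven vs Yuki: 542–101 for Sven.
Sven vs Priya: 440–203 for Sven.
Sven beats every other option head-to-head.

Sven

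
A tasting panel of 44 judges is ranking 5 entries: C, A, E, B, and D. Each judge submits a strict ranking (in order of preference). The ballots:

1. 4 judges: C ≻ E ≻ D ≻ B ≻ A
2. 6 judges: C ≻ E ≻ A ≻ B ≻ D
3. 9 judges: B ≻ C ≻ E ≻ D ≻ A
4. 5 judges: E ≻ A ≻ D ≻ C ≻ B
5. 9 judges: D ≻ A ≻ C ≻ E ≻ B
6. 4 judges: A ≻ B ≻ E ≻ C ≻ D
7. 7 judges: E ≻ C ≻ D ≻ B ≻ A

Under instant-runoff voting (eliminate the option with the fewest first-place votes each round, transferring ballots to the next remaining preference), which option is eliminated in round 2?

D

Round 1: C 10, A 4, E 12, B 9, D 9. Eliminate A.
Round 2: C 10, E 12, B 13, D 9. Eliminate D.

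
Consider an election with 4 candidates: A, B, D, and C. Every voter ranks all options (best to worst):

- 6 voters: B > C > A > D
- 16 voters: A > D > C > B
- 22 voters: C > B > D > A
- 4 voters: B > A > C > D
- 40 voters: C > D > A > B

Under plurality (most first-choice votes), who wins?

C

First-place votes: A 16, B 10, D 0, C 62.
C has the most first-place votes.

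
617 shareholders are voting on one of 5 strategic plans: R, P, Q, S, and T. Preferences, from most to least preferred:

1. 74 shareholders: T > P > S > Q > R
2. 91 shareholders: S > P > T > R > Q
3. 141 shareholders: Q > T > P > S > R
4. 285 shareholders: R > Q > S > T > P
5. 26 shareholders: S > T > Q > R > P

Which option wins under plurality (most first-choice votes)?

R

First-place votes: R 285, P 0, Q 141, S 117, T 74.
R has the most first-place votes.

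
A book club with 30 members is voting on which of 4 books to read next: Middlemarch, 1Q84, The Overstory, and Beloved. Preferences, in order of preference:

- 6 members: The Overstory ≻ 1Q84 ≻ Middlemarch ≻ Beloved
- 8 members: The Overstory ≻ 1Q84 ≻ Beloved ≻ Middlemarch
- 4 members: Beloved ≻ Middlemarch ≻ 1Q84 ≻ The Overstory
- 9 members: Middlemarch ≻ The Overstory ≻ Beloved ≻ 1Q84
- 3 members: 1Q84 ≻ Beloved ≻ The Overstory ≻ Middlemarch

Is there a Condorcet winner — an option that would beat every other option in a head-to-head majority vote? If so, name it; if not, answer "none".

The Overstory

The Overstory vs Middlemarch: 17–13 for The Overstory.
The Overstory vs 1Q84: 23–7 for The Overstory.
The Overstory vs Beloved: 23–7 for The Overstory.
The Overstory beats every other option head-to-head.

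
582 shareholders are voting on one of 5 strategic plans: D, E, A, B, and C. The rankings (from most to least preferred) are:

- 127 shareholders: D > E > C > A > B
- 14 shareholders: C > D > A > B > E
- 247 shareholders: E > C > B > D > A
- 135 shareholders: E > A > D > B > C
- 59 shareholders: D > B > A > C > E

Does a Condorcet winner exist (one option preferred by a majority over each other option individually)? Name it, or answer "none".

E

E vs D: 382–200 for E.
E vs A: 509–73 for E.
E vs B: 509–73 for E.
E vs C: 509–73 for E.
E beats every other option head-to-head.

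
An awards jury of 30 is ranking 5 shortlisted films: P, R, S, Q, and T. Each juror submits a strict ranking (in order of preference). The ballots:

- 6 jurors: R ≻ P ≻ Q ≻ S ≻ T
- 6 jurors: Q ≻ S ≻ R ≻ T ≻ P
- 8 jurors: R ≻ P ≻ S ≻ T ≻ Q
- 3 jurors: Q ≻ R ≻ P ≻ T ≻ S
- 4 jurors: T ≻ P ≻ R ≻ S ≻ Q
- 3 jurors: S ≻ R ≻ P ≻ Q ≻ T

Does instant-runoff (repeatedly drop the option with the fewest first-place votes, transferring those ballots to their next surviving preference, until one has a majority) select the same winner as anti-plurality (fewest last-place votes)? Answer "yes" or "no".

yes

Instant-runoff — R1 P 0, R 14, S 3, Q 9, T 4 (P out); R2 R 14, S 3, Q 9, T 4 (S out); R3 R 17, Q 9, T 4 (R winner). Winner: R.
Anti-plurality — last-place votes: P 6, R 0, S 3, Q 12, T 9. Winner: R.
The two methods agree.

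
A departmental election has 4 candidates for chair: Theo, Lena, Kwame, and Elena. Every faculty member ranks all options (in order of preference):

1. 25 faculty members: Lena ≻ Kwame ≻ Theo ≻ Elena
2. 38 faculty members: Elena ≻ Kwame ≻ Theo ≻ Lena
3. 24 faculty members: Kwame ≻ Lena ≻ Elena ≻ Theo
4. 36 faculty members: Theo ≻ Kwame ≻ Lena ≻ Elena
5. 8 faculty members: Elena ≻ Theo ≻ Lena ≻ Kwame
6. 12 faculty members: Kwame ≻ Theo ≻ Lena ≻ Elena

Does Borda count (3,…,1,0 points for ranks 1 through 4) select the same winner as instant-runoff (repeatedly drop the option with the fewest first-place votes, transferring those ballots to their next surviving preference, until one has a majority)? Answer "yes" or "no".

yes

Borda — scores: Theo 211, Lena 179, Kwame 306, Elena 162. Winner: Kwame.
Instant-runoff — R1 Theo 36, Lena 25, Kwame 36, Elena 46 (Lena out); R2 Theo 36, Kwame 61, Elena 46 (Theo out); R3 Kwame 97, Elena 46 (Kwame winner). Winner: Kwame.
The two methods agree.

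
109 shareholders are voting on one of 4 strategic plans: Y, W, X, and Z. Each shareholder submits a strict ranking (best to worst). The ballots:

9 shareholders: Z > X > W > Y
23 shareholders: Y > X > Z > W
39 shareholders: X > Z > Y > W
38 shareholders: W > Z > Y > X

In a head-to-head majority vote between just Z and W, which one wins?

Voters preferring Z to W: 71; preferring W to Z: 38.
Z wins the head-to-head.

Z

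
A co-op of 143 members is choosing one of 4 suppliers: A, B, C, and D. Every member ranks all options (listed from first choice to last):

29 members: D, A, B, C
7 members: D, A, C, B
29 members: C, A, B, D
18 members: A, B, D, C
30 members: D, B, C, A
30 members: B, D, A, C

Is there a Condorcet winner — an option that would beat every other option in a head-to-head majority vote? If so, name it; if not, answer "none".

none

Checking pairwise contests:
D beats A 96–47.
A beats B 83–60.
A beats C 84–59.
B beats D 77–66.
Every option loses at least one head-to-head, so there is no Condorcet winner.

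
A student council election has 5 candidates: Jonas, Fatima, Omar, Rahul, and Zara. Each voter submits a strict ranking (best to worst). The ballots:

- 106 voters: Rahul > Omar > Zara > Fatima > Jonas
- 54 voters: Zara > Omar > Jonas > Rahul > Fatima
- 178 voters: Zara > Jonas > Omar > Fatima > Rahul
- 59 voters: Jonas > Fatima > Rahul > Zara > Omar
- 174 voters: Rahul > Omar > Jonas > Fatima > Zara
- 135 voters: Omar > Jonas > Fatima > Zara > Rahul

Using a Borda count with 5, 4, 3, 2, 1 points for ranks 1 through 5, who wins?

Jonas: 106·1 + 54·3 + 178·4 + 59·5 + 174·3 + 135·4 = 2337
Fatima: 106·2 + 54·1 + 178·2 + 59·4 + 174·2 + 135·3 = 1611
Omar: 106·4 + 54·4 + 178·3 + 59·1 + 174·4 + 135·5 = 2604
Rahul: 106·5 + 54·2 + 178·1 + 59·3 + 174·5 + 135·1 = 1998
Zara: 106·3 + 54·5 + 178·5 + 59·2 + 174·1 + 135·2 = 2040
Omar has the highest Borda score (2604).

Omar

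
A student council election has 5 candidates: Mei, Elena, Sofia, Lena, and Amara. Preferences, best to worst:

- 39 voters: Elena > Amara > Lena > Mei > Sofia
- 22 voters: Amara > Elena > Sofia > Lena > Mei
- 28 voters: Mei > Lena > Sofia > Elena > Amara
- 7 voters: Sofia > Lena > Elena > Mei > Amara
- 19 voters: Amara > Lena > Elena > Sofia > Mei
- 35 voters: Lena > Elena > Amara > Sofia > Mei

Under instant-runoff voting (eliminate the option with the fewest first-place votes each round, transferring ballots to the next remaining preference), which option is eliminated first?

Round 1: Mei 28, Elena 39, Sofia 7, Lena 35, Amara 41. Eliminate Sofia.

Sofia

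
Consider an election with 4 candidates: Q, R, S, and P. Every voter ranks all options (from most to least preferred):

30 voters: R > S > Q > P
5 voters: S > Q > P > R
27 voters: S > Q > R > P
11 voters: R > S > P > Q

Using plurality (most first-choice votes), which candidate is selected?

First-place votes: Q 0, R 41, S 32, P 0.
R has the most first-place votes.

R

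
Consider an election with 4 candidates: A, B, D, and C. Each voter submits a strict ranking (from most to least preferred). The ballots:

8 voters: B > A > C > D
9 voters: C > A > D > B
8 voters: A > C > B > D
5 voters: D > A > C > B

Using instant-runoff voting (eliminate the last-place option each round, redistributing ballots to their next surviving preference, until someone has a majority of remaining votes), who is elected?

A

Round 1: A 8, B 8, D 5, C 9. Eliminate D.
Round 2: A 13, B 8, C 9. Eliminate B.
Round 3: A 21, C 9. A has a majority.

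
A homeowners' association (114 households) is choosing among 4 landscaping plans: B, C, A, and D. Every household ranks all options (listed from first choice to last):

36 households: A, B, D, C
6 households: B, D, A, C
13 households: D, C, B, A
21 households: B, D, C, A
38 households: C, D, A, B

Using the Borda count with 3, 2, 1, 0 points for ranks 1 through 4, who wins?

D

B: 36·2 + 6·3 + 13·1 + 21·3 + 38·0 = 166
C: 36·0 + 6·0 + 13·2 + 21·1 + 38·3 = 161
A: 36·3 + 6·1 + 13·0 + 21·0 + 38·1 = 152
D: 36·1 + 6·2 + 13·3 + 21·2 + 38·2 = 205
D has the highest Borda score (205).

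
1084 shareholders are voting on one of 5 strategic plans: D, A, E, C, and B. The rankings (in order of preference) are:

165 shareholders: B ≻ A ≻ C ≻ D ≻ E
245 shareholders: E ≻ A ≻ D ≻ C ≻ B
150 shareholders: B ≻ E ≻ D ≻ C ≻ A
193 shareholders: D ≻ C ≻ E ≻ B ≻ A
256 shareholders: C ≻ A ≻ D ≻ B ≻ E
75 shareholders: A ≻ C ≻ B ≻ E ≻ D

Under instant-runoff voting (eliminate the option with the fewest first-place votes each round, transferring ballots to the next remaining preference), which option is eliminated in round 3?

Round 1: D 193, A 75, E 245, C 256, B 315. Eliminate A.
Round 2: D 193, E 245, C 331, B 315. Eliminate D.
Round 3: E 245, C 524, B 315. Eliminate E.

E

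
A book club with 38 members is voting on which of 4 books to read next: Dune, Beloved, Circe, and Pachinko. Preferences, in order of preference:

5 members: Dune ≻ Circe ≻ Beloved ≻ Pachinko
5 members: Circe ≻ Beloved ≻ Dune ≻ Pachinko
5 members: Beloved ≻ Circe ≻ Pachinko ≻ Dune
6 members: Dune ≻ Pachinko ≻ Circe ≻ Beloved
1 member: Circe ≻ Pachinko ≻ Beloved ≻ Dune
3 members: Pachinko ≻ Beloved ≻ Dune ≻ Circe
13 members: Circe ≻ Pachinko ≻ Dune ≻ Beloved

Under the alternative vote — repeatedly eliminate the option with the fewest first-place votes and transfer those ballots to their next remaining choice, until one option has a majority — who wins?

Round 1: Dune 11, Beloved 5, Circe 19, Pachinko 3. Eliminate Pachinko.
Round 2: Dune 11, Beloved 8, Circe 19. Eliminate Beloved.
Round 3: Dune 14, Circe 24. Circe has a majority.

Circe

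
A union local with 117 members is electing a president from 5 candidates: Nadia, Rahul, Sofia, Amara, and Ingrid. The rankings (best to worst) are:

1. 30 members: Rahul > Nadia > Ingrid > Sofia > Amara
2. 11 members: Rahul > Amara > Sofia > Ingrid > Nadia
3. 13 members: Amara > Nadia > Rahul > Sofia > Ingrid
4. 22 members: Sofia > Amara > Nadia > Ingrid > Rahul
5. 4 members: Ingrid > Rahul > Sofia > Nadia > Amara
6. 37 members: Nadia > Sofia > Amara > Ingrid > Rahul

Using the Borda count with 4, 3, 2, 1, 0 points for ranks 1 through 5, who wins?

Nadia: 30·3 + 11·0 + 13·3 + 22·2 + 4·1 + 37·4 = 325
Rahul: 30·4 + 11·4 + 13·2 + 22·0 + 4·3 + 37·0 = 202
Sofia: 30·1 + 11·2 + 13·1 + 22·4 + 4·2 + 37·3 = 272
Amara: 30·0 + 11·3 + 13·4 + 22·3 + 4·0 + 37·2 = 225
Ingrid: 30·2 + 11·1 + 13·0 + 22·1 + 4·4 + 37·1 = 146
Nadia has the highest Borda score (325).

Nadia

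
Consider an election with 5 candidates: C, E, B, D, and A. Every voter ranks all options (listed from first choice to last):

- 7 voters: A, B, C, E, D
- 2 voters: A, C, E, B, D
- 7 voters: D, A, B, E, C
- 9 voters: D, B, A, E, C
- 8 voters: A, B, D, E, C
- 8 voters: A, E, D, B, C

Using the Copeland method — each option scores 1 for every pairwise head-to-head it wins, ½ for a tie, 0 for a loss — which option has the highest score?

A

C: loses to E, B, D, and A → score 0.
E: beats C; loses to B, D, and A → score 1.
B: beats C and E; loses to D and A → score 2.
D: beats C, E, and B; loses to A → score 3.
A: beats C, E, B, and D → score 4.
A has the best pairwise record.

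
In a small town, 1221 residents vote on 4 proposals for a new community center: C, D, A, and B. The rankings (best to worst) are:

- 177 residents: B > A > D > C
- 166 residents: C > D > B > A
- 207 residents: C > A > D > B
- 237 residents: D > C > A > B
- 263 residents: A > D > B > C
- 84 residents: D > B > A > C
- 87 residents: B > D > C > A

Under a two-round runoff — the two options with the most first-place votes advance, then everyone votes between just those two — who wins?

Round 1 first-place votes: C 373, D 321, A 263, B 264.
C and D advance.
Runoff: C is preferred to D by 373 voters; D by 848.
D wins the runoff.

D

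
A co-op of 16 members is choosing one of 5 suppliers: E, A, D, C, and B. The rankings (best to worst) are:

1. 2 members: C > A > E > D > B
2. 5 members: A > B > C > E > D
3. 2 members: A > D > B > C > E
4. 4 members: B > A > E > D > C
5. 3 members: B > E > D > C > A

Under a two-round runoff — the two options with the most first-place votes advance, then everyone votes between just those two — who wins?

Round 1 first-place votes: E 0, A 7, D 0, C 2, B 7.
A and B advance.
Runoff: A is preferred to B by 9 voters; B by 7.
A wins the runoff.

A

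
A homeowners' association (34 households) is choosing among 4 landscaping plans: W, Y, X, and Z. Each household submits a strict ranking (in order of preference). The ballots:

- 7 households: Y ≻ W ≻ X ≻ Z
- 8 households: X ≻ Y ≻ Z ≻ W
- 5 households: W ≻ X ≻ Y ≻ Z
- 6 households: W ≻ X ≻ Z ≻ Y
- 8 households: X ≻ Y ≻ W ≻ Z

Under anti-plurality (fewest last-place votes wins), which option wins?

X

Last-place votes: W 8, Y 6, X 0, Z 20.
X is ranked last by the fewest voters, so X wins.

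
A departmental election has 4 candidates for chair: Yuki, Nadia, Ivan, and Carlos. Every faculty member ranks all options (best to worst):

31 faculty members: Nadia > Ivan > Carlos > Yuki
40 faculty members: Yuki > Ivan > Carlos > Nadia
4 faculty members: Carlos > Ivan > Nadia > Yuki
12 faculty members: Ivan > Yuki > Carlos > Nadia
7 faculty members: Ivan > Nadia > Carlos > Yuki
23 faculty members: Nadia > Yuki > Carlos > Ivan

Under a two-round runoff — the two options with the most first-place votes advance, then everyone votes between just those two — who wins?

Round 1 first-place votes: Yuki 40, Nadia 54, Ivan 19, Carlos 4.
Nadia and Yuki advance.
Runoff: Nadia is preferred to Yuki by 65 voters; Yuki by 52.
Nadia wins the runoff.

Nadia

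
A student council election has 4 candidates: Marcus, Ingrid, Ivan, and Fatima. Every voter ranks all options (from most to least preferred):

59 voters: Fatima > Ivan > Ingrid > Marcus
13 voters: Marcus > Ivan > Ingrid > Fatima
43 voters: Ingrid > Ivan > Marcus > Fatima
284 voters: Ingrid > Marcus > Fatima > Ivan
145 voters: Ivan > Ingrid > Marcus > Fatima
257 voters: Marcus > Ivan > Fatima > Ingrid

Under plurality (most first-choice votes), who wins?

First-place votes: Marcus 270, Ingrid 327, Ivan 145, Fatima 59.
Ingrid has the most first-place votes.

Ingrid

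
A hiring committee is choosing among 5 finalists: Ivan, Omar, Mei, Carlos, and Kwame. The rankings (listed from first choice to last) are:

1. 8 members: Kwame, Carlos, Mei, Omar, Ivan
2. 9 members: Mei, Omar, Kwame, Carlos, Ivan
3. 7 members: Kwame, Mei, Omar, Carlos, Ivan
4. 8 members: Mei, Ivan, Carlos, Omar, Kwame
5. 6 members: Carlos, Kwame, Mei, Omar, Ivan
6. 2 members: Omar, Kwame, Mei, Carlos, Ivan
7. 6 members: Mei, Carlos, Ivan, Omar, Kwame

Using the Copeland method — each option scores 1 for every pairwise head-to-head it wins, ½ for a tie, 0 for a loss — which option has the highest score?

Ivan: loses to Omar, Mei, Carlos, and Kwame → score 0.
Omar: beats Ivan and Kwame; loses to Mei and Carlos → score 2.
Mei: beats Ivan, Omar, and Carlos; ties Kwame → score 3.5.
Carlos: beats Ivan and Omar; loses to Mei and Kwame → score 2.
Kwame: beats Ivan and Carlos; ties Mei; loses to Omar → score 2.5.
Mei has the best pairwise record.

Mei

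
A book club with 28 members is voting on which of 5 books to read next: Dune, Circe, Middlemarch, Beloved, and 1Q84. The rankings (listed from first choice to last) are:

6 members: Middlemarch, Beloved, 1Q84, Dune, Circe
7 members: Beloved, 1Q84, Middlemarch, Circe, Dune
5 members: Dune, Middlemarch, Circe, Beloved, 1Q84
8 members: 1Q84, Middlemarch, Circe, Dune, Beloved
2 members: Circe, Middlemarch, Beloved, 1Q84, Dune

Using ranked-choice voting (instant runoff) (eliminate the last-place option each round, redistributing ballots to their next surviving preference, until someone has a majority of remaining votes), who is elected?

1Q84

Round 1: Dune 5, Circe 2, Middlemarch 6, Beloved 7, 1Q84 8. Eliminate Circe.
Round 2: Dune 5, Middlemarch 8, Beloved 7, 1Q84 8. Eliminate Dune.
Round 3: Middlemarch 13, Beloved 7, 1Q84 8. Eliminate Beloved.
Round 4: Middlemarch 13, 1Q84 15. 1Q84 has a majority.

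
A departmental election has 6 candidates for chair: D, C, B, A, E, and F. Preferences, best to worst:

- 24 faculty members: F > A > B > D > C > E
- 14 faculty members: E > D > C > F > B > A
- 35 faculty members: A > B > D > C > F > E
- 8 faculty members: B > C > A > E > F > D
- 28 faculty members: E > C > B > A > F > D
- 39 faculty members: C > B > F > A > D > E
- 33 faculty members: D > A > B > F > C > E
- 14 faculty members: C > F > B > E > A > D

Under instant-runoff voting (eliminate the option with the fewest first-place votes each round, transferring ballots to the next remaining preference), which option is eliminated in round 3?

Round 1: D 33, C 53, B 8, A 35, E 42, F 24. Eliminate B.
Round 2: D 33, C 61, A 35, E 42, F 24. Eliminate F.
Round 3: D 33, C 61, A 59, E 42. Eliminate D.

D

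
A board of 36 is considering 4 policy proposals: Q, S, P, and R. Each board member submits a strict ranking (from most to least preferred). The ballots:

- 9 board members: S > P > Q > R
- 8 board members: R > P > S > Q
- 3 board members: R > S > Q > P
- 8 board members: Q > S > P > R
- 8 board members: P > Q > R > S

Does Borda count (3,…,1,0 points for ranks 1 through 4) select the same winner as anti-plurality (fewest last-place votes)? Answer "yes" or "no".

Borda — scores: Q 52, S 57, P 66, R 41. Winner: P.
Anti-plurality — last-place votes: Q 8, S 8, P 3, R 17. Winner: P.
The two methods agree.

yes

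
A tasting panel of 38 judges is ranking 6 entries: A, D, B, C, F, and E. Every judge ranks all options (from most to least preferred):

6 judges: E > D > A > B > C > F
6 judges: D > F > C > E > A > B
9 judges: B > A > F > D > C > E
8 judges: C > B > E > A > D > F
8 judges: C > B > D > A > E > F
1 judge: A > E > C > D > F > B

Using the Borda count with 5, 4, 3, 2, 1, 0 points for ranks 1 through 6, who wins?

A: 6·3 + 6·1 + 9·4 + 8·2 + 8·2 + 1·5 = 97
D: 6·4 + 6·5 + 9·2 + 8·1 + 8·3 + 1·2 = 106
B: 6·2 + 6·0 + 9·5 + 8·4 + 8·4 + 1·0 = 121
C: 6·1 + 6·3 + 9·1 + 8·5 + 8·5 + 1·3 = 116
F: 6·0 + 6·4 + 9·3 + 8·0 + 8·0 + 1·1 = 52
E: 6·5 + 6·2 + 9·0 + 8·3 + 8·1 + 1·4 = 78
B has the highest Borda score (121).

B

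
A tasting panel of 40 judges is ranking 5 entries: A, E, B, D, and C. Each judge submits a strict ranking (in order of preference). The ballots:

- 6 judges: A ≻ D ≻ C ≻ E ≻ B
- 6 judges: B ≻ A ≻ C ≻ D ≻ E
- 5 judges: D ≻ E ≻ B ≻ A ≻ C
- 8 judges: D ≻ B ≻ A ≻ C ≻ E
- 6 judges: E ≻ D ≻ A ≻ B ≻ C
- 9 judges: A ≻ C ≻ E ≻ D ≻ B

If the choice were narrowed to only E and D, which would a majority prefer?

D

Voters preferring E to D: 15; preferring D to E: 25.
D wins the head-to-head.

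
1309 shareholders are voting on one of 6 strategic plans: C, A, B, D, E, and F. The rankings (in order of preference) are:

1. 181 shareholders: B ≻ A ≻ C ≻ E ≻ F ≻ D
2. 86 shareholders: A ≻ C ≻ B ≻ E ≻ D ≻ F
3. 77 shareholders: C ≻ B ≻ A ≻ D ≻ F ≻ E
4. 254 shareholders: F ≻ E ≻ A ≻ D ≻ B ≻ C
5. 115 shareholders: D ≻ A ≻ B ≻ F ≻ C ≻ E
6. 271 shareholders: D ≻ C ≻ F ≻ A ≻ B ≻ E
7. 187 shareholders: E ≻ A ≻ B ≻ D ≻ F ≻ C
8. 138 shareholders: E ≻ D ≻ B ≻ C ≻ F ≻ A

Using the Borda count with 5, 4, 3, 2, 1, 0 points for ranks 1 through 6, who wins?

A

C: 181·3 + 86·4 + 77·5 + 254·0 + 115·1 + 271·4 + 187·0 + 138·2 = 2747
A: 181·4 + 86·5 + 77·3 + 254·3 + 115·4 + 271·2 + 187·4 + 138·0 = 3897
B: 181·5 + 86·3 + 77·4 + 254·1 + 115·3 + 271·1 + 187·3 + 138·3 = 3316
D: 181·0 + 86·1 + 77·2 + 254·2 + 115·5 + 271·5 + 187·2 + 138·4 = 3604
E: 181·2 + 86·2 + 77·0 + 254·4 + 115·0 + 271·0 + 187·5 + 138·5 = 3175
F: 181·1 + 86·0 + 77·1 + 254·5 + 115·2 + 271·3 + 187·1 + 138·1 = 2896
A has the highest Borda score (3897).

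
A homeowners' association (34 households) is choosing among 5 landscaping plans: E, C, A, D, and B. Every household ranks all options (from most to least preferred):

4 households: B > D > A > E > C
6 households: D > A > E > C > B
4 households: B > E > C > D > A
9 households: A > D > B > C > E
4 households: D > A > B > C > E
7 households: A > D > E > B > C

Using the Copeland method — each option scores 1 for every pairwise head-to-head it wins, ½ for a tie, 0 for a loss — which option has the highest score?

E: beats C; loses to A, D, and B → score 1.
C: loses to E, A, D, and B → score 0.
A: beats E, C, and B; loses to D → score 3.
D: beats E, C, A, and B → score 4.
B: beats E and C; loses to A and D → score 2.
D has the best pairwise record.

D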